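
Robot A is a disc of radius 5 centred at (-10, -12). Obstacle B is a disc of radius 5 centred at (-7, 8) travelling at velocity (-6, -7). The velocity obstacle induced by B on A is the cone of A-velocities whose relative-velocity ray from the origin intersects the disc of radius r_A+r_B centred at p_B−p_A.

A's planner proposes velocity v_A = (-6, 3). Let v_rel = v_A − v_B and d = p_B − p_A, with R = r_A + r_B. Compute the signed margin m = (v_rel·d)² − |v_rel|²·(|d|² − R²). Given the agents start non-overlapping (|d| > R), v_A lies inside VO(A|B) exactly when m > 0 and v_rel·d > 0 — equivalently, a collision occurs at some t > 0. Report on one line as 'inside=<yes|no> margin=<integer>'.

d = (3, 20),  |d|² = 409;  R = 5+5 = 10,  c = 409−10² = 309
v_rel = (0, 10),  |v_rel|² = 100;  v_rel·d = (0)·(3) + (10)·(20) = 200
100·t² − 400·t + 309 = 0  ⇒  m = 200² − 100·309 = 9100
m = 9100 > 0,  v_rel·d = 200 > 0  ⇒  inside

inside=yes margin=9100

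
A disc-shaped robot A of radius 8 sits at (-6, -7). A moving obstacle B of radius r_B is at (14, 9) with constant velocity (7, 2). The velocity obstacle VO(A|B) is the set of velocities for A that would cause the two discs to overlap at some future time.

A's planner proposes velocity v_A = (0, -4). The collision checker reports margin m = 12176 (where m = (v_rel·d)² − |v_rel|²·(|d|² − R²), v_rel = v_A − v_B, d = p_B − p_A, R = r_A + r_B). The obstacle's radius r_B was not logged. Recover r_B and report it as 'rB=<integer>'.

m = 12176
d = (20, 16);  v_rel = (-7, -6),  |v_rel|² = 85
v_rel×d = (-7)·(16) − (-6)·(20) = 8
since m = R²·85 − 8²:  R² = (64 + 12176) / 85 = 144
R = √144 = 12  ⇒  r_B = 12 − 8 = 4

rB=4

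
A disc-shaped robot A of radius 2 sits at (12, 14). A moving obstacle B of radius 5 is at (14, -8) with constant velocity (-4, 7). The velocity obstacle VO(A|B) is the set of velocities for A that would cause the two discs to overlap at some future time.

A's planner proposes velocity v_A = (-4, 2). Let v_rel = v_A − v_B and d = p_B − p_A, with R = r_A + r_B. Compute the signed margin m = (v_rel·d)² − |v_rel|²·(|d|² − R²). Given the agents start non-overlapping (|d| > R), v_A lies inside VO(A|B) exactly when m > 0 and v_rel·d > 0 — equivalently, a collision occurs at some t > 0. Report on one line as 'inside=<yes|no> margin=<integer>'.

d = (2, -22),  |d|² = 488;  R = 2+5 = 7,  c = 488−7² = 439
v_rel = (0, -5),  |v_rel|² = 25;  v_rel·d = (0)·(2) + (-5)·(-22) = 110
25·t² − 220·t + 439 = 0  ⇒  m = 110² − 25·439 = 1125
m = 1125 > 0,  v_rel·d = 110 > 0  ⇒  inside

inside=yes margin=1125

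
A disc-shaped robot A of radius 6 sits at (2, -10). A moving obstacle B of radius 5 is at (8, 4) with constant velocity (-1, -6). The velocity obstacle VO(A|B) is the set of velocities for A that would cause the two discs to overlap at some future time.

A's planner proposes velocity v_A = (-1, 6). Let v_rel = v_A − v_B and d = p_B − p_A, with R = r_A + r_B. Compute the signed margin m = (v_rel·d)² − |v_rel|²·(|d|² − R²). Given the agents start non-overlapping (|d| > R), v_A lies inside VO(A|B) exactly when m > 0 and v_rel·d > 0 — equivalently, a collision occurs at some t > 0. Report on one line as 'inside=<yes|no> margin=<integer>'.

d = (6, 14),  |d|² = 232;  R = 6+5 = 11,  c = 232−11² = 111
v_rel = (0, 12),  |v_rel|² = 144;  v_rel·d = (0)·(6) + (12)·(14) = 168
144·t² − 336·t + 111 = 0  ⇒  m = 168² − 144·111 = 12240
m = 12240 > 0,  v_rel·d = 168 > 0  ⇒  inside

inside=yes margin=12240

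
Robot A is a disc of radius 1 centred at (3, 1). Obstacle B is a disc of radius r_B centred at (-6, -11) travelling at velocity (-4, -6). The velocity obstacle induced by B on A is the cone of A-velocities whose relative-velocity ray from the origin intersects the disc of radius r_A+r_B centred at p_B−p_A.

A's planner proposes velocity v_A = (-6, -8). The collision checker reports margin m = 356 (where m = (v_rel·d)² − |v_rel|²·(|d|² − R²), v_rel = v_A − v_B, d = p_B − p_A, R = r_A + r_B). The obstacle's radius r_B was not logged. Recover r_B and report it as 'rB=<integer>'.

m = 356
d = (-9, -12);  v_rel = (-2, -2),  |v_rel|² = 8
v_rel×d = (-2)·(-12) − (-2)·(-9) = 6
since m = R²·8 − 6²:  R² = (36 + 356) / 8 = 49
R = √49 = 7  ⇒  r_B = 7 − 1 = 6

rB=6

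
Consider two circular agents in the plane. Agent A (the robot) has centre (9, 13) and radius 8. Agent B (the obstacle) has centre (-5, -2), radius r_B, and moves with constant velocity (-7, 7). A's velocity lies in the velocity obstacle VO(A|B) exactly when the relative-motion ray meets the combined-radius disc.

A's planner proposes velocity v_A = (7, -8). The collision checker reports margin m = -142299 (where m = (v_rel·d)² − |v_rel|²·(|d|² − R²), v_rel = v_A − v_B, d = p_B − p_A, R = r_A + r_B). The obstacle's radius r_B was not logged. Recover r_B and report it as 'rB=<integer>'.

m = -142299
d = (-14, -15);  v_rel = (14, -15),  |v_rel|² = 421
v_rel×d = (14)·(-15) − (-15)·(-14) = -420
since m = R²·421 − (-420)²:  R² = (176400 + -142299) / 421 = 81
R = √81 = 9  ⇒  r_B = 9 − 8 = 1

rB=1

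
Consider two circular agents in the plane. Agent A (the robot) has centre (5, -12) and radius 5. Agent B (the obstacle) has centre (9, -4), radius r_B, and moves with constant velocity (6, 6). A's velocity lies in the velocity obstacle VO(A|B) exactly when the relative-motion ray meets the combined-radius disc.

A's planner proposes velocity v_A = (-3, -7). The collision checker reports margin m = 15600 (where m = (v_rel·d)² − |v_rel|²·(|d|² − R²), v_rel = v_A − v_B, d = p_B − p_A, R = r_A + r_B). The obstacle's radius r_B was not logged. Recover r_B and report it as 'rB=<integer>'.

m = 15600
d = (4, 8);  v_rel = (-9, -13),  |v_rel|² = 250
v_rel×d = (-9)·(8) − (-13)·(4) = -20
since m = R²·250 − (-20)²:  R² = (400 + 15600) / 250 = 64
R = √64 = 8  ⇒  r_B = 8 − 5 = 3

rB=3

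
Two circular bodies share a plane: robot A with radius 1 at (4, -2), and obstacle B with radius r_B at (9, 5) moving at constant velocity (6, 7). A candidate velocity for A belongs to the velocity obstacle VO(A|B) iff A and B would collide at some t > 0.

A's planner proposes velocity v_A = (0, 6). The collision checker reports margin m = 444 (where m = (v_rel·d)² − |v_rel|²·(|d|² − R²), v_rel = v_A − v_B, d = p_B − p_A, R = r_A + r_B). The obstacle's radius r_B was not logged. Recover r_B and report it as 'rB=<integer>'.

m = 444
d = (5, 7);  v_rel = (-6, -1),  |v_rel|² = 37
v_rel×d = (-6)·(7) − (-1)·(5) = -37
since m = R²·37 − (-37)²:  R² = (1369 + 444) / 37 = 49
R = √49 = 7  ⇒  r_B = 7 − 1 = 6

rB=6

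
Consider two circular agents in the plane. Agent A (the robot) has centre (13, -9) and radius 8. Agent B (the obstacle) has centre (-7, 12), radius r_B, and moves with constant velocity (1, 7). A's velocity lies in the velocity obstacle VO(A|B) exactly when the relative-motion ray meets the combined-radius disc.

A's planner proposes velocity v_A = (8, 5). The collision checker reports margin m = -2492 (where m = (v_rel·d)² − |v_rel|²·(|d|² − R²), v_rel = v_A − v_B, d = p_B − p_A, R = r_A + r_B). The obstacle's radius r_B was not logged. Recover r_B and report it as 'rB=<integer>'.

m = -2492
d = (-20, 21);  v_rel = (7, -2),  |v_rel|² = 53
v_rel×d = (7)·(21) − (-2)·(-20) = 107
since m = R²·53 − 107²:  R² = (11449 + -2492) / 53 = 169
R = √169 = 13  ⇒  r_B = 13 − 8 = 5

rB=5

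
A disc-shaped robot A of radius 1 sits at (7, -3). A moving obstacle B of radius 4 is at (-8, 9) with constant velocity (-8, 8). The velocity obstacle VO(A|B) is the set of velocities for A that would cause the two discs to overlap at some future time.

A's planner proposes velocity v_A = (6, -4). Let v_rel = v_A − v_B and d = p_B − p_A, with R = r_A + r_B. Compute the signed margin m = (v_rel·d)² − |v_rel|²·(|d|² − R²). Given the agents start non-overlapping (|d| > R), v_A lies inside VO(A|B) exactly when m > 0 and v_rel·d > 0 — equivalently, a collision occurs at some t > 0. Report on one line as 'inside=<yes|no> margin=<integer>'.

d = (-15, 12),  |d|² = 369;  R = 1+4 = 5,  c = 369−5² = 344
v_rel = (14, -12),  |v_rel|² = 340;  v_rel·d = (14)·(-15) + (-12)·(12) = -354
340·t² + 708·t + 344 = 0  ⇒  m = (-354)² − 340·344 = 8356
m = 8356 > 0,  v_rel·d = -354 < 0  ⇒  outside

inside=no margin=8356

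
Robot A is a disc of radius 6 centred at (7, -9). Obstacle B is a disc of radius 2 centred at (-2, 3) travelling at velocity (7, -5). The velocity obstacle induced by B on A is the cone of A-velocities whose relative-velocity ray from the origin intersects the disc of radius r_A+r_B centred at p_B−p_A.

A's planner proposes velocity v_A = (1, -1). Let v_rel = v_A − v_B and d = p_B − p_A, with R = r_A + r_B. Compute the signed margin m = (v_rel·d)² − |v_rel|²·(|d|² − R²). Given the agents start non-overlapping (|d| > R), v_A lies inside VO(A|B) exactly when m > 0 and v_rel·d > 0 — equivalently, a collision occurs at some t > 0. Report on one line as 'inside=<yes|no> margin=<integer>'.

d = (-9, 12),  |d|² = 225;  R = 6+2 = 8,  c = 225−8² = 161
v_rel = (-6, 4),  |v_rel|² = 52;  v_rel·d = (-6)·(-9) + (4)·(12) = 102
52·t² − 204·t + 161 = 0  ⇒  m = 102² − 52·161 = 2032
m = 2032 > 0,  v_rel·d = 102 > 0  ⇒  inside

inside=yes margin=2032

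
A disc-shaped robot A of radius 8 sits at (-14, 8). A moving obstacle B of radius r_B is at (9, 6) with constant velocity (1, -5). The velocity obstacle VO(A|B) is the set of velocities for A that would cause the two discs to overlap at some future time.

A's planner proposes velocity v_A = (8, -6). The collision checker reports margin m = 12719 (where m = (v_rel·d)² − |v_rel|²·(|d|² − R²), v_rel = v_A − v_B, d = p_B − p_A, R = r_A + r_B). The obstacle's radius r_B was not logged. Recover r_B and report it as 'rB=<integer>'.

m = 12719
d = (23, -2);  v_rel = (7, -1),  |v_rel|² = 50
v_rel×d = (7)·(-2) − (-1)·(23) = 9
since m = R²·50 − 9²:  R² = (81 + 12719) / 50 = 256
R = √256 = 16  ⇒  r_B = 16 − 8 = 8

rB=8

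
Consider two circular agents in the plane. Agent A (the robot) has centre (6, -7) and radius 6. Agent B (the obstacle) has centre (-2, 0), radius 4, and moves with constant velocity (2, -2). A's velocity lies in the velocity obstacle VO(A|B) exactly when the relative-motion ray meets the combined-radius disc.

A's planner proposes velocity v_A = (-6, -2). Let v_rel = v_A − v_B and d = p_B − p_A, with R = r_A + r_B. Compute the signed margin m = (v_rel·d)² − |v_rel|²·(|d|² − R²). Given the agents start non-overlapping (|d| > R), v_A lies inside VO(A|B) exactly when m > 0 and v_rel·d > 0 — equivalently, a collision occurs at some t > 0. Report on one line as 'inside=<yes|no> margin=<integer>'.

d = (-8, 7),  |d|² = 113;  R = 6+4 = 10,  c = 113−10² = 13
v_rel = (-8, 0),  |v_rel|² = 64;  v_rel·d = (-8)·(-8) + (0)·(7) = 64
64·t² − 128·t + 13 = 0  ⇒  m = 64² − 64·13 = 3264
m = 3264 > 0,  v_rel·d = 64 > 0  ⇒  inside

inside=yes margin=3264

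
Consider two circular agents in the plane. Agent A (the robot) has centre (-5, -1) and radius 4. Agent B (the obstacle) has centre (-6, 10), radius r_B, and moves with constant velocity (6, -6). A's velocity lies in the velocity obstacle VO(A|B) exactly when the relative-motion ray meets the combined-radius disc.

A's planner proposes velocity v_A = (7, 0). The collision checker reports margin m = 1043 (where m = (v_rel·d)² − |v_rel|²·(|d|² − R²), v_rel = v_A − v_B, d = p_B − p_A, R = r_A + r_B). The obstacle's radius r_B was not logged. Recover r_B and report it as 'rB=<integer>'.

m = 1043
d = (-1, 11);  v_rel = (1, 6),  |v_rel|² = 37
v_rel×d = (1)·(11) − (6)·(-1) = 17
since m = R²·37 − 17²:  R² = (289 + 1043) / 37 = 36
R = √36 = 6  ⇒  r_B = 6 − 4 = 2

rB=2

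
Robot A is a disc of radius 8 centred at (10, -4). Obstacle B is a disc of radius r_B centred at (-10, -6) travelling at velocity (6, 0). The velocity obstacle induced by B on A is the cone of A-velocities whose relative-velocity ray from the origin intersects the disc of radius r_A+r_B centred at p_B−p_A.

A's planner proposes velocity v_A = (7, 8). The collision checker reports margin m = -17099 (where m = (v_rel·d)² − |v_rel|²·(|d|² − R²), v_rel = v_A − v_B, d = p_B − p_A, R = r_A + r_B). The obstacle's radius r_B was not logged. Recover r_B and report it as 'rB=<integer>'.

m = -17099
d = (-20, -2);  v_rel = (1, 8),  |v_rel|² = 65
v_rel×d = (1)·(-2) − (8)·(-20) = 158
since m = R²·65 − 158²:  R² = (24964 + -17099) / 65 = 121
R = √121 = 11  ⇒  r_B = 11 − 8 = 3

rB=3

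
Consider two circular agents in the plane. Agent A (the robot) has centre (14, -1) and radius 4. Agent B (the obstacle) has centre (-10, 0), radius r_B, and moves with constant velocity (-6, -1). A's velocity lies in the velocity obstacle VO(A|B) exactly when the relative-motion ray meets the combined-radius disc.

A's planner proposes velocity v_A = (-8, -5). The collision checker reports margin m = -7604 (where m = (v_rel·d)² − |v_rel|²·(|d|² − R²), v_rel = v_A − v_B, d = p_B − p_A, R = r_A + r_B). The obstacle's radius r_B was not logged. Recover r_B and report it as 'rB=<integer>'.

m = -7604
d = (-24, 1);  v_rel = (-2, -4),  |v_rel|² = 20
v_rel×d = (-2)·(1) − (-4)·(-24) = -98
since m = R²·20 − (-98)²:  R² = (9604 + -7604) / 20 = 100
R = √100 = 10  ⇒  r_B = 10 − 4 = 6

rB=6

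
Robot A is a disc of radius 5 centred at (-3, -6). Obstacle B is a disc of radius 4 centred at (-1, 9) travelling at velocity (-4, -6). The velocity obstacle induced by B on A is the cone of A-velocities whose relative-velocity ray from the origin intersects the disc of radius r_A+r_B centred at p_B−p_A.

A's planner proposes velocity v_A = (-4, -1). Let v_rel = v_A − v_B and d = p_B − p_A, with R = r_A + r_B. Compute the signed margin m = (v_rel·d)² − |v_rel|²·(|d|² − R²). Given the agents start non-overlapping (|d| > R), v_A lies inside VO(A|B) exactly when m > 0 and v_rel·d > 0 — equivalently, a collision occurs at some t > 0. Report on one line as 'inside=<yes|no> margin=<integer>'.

d = (2, 15),  |d|² = 229;  R = 5+4 = 9,  c = 229−9² = 148
v_rel = (0, 5),  |v_rel|² = 25;  v_rel·d = (0)·(2) + (5)·(15) = 75
25·t² − 150·t + 148 = 0  ⇒  m = 75² − 25·148 = 1925
m = 1925 > 0,  v_rel·d = 75 > 0  ⇒  inside

inside=yes margin=1925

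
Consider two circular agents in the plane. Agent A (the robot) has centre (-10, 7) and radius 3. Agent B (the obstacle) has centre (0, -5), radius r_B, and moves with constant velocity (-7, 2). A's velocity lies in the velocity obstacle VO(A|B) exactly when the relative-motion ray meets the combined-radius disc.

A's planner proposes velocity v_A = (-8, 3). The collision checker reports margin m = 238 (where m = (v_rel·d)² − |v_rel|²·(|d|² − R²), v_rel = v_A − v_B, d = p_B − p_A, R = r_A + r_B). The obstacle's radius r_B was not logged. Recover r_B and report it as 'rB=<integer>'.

m = 238
d = (10, -12);  v_rel = (-1, 1),  |v_rel|² = 2
v_rel×d = (-1)·(-12) − (1)·(10) = 2
since m = R²·2 − 2²:  R² = (4 + 238) / 2 = 121
R = √121 = 11  ⇒  r_B = 11 − 3 = 8

rB=8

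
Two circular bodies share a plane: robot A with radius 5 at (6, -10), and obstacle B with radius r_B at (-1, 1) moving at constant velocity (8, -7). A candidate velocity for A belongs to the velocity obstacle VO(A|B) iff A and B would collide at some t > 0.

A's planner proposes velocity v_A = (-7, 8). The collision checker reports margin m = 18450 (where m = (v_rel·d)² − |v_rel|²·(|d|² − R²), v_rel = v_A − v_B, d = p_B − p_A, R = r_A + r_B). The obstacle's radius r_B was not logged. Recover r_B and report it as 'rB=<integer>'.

m = 18450
d = (-7, 11);  v_rel = (-15, 15),  |v_rel|² = 450
v_rel×d = (-15)·(11) − (15)·(-7) = -60
since m = R²·450 − (-60)²:  R² = (3600 + 18450) / 450 = 49
R = √49 = 7  ⇒  r_B = 7 − 5 = 2

rB=2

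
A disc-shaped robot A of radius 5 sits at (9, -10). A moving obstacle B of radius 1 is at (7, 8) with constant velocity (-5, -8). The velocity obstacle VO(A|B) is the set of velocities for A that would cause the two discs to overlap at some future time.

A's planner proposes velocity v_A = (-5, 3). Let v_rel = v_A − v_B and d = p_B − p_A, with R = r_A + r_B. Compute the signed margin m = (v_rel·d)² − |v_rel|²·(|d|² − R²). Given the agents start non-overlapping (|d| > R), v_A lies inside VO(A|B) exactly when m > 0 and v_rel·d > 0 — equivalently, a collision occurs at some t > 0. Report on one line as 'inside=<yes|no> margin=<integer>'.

d = (-2, 18),  |d|² = 328;  R = 5+1 = 6,  c = 328−6² = 292
v_rel = (0, 11),  |v_rel|² = 121;  v_rel·d = (0)·(-2) + (11)·(18) = 198
121·t² − 396·t + 292 = 0  ⇒  m = 198² − 121·292 = 3872
m = 3872 > 0,  v_rel·d = 198 > 0  ⇒  inside

inside=yes margin=3872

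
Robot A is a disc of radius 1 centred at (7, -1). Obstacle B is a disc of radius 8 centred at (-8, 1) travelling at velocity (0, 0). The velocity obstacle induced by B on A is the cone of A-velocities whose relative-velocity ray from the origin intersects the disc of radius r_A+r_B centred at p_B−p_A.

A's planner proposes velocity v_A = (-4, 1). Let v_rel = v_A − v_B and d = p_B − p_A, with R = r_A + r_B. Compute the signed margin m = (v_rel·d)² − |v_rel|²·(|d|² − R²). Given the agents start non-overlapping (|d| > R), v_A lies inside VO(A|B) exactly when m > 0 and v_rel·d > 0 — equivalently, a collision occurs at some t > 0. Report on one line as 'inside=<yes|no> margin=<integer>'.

d = (-15, 2),  |d|² = 229;  R = 1+8 = 9,  c = 229−9² = 148
v_rel = (-4, 1),  |v_rel|² = 17;  v_rel·d = (-4)·(-15) + (1)·(2) = 62
17·t² − 124·t + 148 = 0  ⇒  m = 62² − 17·148 = 1328
m = 1328 > 0,  v_rel·d = 62 > 0  ⇒  inside

inside=yes margin=1328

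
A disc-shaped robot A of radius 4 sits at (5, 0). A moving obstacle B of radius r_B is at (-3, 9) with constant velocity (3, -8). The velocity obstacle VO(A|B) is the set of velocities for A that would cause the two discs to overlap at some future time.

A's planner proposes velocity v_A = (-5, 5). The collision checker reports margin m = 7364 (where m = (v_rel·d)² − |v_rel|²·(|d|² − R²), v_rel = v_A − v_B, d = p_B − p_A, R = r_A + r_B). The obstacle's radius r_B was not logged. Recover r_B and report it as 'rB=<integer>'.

m = 7364
d = (-8, 9);  v_rel = (-8, 13),  |v_rel|² = 233
v_rel×d = (-8)·(9) − (13)·(-8) = 32
since m = R²·233 − 32²:  R² = (1024 + 7364) / 233 = 36
R = √36 = 6  ⇒  r_B = 6 − 4 = 2

rB=2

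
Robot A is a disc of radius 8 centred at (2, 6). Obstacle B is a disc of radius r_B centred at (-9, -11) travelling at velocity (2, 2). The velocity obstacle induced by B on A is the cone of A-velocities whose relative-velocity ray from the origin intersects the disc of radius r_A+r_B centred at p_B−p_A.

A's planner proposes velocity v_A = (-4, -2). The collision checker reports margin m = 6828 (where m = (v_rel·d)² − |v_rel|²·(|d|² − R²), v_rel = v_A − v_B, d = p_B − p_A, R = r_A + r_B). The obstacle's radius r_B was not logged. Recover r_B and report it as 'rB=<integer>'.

m = 6828
d = (-11, -17);  v_rel = (-6, -4),  |v_rel|² = 52
v_rel×d = (-6)·(-17) − (-4)·(-11) = 58
since m = R²·52 − 58²:  R² = (3364 + 6828) / 52 = 196
R = √196 = 14  ⇒  r_B = 14 − 8 = 6

rB=6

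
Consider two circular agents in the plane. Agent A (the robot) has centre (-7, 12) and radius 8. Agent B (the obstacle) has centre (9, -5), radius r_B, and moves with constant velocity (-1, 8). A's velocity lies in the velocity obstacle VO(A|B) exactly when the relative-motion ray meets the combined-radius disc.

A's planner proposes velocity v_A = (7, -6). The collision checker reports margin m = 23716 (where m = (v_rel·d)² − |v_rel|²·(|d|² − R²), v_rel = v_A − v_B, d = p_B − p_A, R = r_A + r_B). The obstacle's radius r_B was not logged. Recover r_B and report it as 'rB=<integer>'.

m = 23716
d = (16, -17);  v_rel = (8, -14),  |v_rel|² = 260
v_rel×d = (8)·(-17) − (-14)·(16) = 88
since m = R²·260 − 88²:  R² = (7744 + 23716) / 260 = 121
R = √121 = 11  ⇒  r_B = 11 − 8 = 3

rB=3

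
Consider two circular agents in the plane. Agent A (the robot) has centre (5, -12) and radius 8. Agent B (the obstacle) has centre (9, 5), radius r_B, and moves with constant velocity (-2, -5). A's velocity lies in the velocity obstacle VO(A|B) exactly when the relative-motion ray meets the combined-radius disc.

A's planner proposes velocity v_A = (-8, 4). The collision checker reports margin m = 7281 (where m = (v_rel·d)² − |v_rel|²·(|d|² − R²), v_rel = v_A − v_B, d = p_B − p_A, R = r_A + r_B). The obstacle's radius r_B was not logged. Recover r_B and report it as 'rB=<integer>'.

m = 7281
d = (4, 17);  v_rel = (-6, 9),  |v_rel|² = 117
v_rel×d = (-6)·(17) − (9)·(4) = -138
since m = R²·117 − (-138)²:  R² = (19044 + 7281) / 117 = 225
R = √225 = 15  ⇒  r_B = 15 − 8 = 7

rB=7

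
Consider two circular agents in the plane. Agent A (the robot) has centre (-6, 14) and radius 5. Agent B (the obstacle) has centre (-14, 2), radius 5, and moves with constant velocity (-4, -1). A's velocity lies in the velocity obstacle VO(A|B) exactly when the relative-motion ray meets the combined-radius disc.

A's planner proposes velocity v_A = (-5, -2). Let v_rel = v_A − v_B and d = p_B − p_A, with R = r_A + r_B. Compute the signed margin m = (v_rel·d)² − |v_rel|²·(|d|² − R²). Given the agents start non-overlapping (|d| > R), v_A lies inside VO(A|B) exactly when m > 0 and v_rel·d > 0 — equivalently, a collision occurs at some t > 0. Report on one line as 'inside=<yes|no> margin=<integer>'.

d = (-8, -12),  |d|² = 208;  R = 5+5 = 10,  c = 208−10² = 108
v_rel = (-1, -1),  |v_rel|² = 2;  v_rel·d = (-1)·(-8) + (-1)·(-12) = 20
2·t² − 40·t + 108 = 0  ⇒  m = 20² − 2·108 = 184
m = 184 > 0,  v_rel·d = 20 > 0  ⇒  inside

inside=yes margin=184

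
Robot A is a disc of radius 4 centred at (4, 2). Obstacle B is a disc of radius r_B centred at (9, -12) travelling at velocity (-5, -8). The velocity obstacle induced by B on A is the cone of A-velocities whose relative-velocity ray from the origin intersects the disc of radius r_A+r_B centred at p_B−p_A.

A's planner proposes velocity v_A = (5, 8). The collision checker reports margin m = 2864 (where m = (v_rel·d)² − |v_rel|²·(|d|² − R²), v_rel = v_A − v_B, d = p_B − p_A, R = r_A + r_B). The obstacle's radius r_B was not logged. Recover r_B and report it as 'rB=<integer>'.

m = 2864
d = (5, -14);  v_rel = (10, 16),  |v_rel|² = 356
v_rel×d = (10)·(-14) − (16)·(5) = -220
since m = R²·356 − (-220)²:  R² = (48400 + 2864) / 356 = 144
R = √144 = 12  ⇒  r_B = 12 − 4 = 8

rB=8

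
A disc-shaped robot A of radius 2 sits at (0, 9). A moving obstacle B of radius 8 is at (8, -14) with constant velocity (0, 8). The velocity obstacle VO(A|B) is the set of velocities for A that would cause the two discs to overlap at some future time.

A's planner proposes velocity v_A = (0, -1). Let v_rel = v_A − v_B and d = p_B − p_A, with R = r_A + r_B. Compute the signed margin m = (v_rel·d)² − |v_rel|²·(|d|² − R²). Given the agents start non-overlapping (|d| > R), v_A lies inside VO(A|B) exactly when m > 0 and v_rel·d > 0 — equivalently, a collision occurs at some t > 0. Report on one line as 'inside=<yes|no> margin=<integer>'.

d = (8, -23),  |d|² = 593;  R = 2+8 = 10,  c = 593−10² = 493
v_rel = (0, -9),  |v_rel|² = 81;  v_rel·d = (0)·(8) + (-9)·(-23) = 207
81·t² − 414·t + 493 = 0  ⇒  m = 207² − 81·493 = 2916
m = 2916 > 0,  v_rel·d = 207 > 0  ⇒  inside

inside=yes margin=2916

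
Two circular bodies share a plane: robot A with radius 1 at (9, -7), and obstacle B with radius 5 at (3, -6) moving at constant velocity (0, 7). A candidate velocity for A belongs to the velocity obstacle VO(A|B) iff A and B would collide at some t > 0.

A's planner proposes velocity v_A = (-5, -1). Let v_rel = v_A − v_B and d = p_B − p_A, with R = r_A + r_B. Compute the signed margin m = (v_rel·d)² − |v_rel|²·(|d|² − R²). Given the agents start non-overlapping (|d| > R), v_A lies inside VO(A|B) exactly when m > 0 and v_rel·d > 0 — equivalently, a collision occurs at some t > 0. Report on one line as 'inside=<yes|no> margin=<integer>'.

d = (-6, 1),  |d|² = 37;  R = 1+5 = 6,  c = 37−6² = 1
v_rel = (-5, -8),  |v_rel|² = 89;  v_rel·d = (-5)·(-6) + (-8)·(1) = 22
89·t² − 44·t + 1 = 0  ⇒  m = 22² − 89·1 = 395
m = 395 > 0,  v_rel·d = 22 > 0  ⇒  inside

inside=yes margin=395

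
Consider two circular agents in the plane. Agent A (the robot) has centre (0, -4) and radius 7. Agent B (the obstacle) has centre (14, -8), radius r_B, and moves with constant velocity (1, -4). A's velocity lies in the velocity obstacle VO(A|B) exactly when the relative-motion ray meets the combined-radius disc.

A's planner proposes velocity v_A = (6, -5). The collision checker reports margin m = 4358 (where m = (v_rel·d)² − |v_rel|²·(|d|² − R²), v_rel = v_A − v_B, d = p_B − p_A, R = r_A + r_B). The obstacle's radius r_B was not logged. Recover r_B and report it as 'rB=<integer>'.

m = 4358
d = (14, -4);  v_rel = (5, -1),  |v_rel|² = 26
v_rel×d = (5)·(-4) − (-1)·(14) = -6
since m = R²·26 − (-6)²:  R² = (36 + 4358) / 26 = 169
R = √169 = 13  ⇒  r_B = 13 − 7 = 6

rB=6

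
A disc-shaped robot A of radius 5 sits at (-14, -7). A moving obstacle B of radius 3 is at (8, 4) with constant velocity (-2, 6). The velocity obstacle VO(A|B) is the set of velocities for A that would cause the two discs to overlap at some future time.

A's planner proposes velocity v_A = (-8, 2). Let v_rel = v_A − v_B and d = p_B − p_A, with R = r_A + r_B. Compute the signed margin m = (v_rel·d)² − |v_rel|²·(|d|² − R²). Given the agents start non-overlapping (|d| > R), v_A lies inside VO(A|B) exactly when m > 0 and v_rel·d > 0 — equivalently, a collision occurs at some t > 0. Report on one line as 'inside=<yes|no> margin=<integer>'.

d = (22, 11),  |d|² = 605;  R = 5+3 = 8,  c = 605−8² = 541
v_rel = (-6, -4),  |v_rel|² = 52;  v_rel·d = (-6)·(22) + (-4)·(11) = -176
52·t² + 352·t + 541 = 0  ⇒  m = (-176)² − 52·541 = 2844
m = 2844 > 0,  v_rel·d = -176 < 0  ⇒  outside

inside=no margin=2844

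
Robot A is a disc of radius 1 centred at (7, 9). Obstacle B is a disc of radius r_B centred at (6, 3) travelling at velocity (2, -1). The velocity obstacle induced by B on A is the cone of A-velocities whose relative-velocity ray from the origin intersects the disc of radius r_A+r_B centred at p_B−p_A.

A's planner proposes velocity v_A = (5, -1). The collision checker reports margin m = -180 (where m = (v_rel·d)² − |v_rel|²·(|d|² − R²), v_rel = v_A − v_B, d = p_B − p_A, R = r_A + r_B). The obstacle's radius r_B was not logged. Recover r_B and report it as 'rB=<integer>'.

m = -180
d = (-1, -6);  v_rel = (3, 0),  |v_rel|² = 9
v_rel×d = (3)·(-6) − (0)·(-1) = -18
since m = R²·9 − (-18)²:  R² = (324 + -180) / 9 = 16
R = √16 = 4  ⇒  r_B = 4 − 1 = 3

rB=3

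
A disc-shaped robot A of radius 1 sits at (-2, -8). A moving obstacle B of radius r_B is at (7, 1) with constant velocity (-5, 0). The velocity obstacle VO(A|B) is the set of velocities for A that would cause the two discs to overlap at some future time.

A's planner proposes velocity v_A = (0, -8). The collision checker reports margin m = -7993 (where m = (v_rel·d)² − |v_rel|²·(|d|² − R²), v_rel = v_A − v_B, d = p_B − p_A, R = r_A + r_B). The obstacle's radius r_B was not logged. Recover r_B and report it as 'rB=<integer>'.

m = -7993
d = (9, 9);  v_rel = (5, -8),  |v_rel|² = 89
v_rel×d = (5)·(9) − (-8)·(9) = 117
since m = R²·89 − 117²:  R² = (13689 + -7993) / 89 = 64
R = √64 = 8  ⇒  r_B = 8 − 1 = 7

rB=7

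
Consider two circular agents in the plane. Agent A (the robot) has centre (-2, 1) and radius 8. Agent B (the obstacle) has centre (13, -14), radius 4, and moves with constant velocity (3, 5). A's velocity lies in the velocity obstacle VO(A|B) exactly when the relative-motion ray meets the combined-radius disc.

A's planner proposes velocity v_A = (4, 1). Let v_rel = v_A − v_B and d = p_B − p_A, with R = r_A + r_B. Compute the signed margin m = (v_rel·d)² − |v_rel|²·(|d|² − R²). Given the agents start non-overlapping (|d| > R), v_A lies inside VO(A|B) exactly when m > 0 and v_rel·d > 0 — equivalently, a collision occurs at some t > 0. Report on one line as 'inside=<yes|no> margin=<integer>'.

d = (15, -15),  |d|² = 450;  R = 8+4 = 12,  c = 450−12² = 306
v_rel = (1, -4),  |v_rel|² = 17;  v_rel·d = (1)·(15) + (-4)·(-15) = 75
17·t² − 150·t + 306 = 0  ⇒  m = 75² − 17·306 = 423
m = 423 > 0,  v_rel·d = 75 > 0  ⇒  inside

inside=yes margin=423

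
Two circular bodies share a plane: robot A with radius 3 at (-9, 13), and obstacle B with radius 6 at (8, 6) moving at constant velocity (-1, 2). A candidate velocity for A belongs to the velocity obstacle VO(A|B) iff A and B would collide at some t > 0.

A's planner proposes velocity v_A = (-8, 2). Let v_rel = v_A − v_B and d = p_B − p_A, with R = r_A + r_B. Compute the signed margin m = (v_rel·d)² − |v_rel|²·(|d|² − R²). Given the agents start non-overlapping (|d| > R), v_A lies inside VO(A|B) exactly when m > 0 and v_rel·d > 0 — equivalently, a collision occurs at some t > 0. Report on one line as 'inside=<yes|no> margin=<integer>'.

d = (17, -7),  |d|² = 338;  R = 3+6 = 9,  c = 338−9² = 257
v_rel = (-7, 0),  |v_rel|² = 49;  v_rel·d = (-7)·(17) + (0)·(-7) = -119
49·t² + 238·t + 257 = 0  ⇒  m = (-119)² − 49·257 = 1568
m = 1568 > 0,  v_rel·d = -119 < 0  ⇒  outside

inside=no margin=1568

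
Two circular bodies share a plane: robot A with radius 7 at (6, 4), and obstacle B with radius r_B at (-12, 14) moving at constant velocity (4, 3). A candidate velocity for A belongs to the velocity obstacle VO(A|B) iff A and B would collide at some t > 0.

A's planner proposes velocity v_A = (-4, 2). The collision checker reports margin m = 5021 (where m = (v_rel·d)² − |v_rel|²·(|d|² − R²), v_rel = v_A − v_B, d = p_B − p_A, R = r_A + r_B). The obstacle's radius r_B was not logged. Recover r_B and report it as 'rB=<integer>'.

m = 5021
d = (-18, 10);  v_rel = (-8, -1),  |v_rel|² = 65
v_rel×d = (-8)·(10) − (-1)·(-18) = -98
since m = R²·65 − (-98)²:  R² = (9604 + 5021) / 65 = 225
R = √225 = 15  ⇒  r_B = 15 − 7 = 8

rB=8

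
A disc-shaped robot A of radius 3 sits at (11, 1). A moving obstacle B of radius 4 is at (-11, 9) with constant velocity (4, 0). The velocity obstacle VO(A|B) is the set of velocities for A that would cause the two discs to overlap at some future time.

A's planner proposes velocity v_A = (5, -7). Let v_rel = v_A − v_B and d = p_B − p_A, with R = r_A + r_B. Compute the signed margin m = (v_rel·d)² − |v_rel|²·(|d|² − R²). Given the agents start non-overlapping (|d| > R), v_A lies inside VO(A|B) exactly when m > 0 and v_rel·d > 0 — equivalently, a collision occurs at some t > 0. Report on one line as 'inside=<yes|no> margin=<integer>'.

d = (-22, 8),  |d|² = 548;  R = 3+4 = 7,  c = 548−7² = 499
v_rel = (1, -7),  |v_rel|² = 50;  v_rel·d = (1)·(-22) + (-7)·(8) = -78
50·t² + 156·t + 499 = 0  ⇒  m = (-78)² − 50·499 = -18866
m = -18866 < 0,  v_rel·d = -78 < 0  ⇒  outside

inside=no margin=-18866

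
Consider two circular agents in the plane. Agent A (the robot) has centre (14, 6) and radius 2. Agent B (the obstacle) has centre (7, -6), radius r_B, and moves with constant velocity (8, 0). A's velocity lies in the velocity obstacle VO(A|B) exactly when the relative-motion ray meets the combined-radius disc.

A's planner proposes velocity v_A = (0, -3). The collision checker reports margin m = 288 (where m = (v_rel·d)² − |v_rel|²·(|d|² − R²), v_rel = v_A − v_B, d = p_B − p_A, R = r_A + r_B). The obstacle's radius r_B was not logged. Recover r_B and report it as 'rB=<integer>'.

m = 288
d = (-7, -12);  v_rel = (-8, -3),  |v_rel|² = 73
v_rel×d = (-8)·(-12) − (-3)·(-7) = 75
since m = R²·73 − 75²:  R² = (5625 + 288) / 73 = 81
R = √81 = 9  ⇒  r_B = 9 − 2 = 7

rB=7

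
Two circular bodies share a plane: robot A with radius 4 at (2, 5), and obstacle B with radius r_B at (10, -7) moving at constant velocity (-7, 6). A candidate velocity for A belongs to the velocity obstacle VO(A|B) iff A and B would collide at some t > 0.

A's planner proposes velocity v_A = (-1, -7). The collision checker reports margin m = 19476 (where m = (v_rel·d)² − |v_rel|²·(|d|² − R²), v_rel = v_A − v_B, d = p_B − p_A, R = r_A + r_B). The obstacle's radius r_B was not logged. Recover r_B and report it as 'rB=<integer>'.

m = 19476
d = (8, -12);  v_rel = (6, -13),  |v_rel|² = 205
v_rel×d = (6)·(-12) − (-13)·(8) = 32
since m = R²·205 − 32²:  R² = (1024 + 19476) / 205 = 100
R = √100 = 10  ⇒  r_B = 10 − 4 = 6

rB=6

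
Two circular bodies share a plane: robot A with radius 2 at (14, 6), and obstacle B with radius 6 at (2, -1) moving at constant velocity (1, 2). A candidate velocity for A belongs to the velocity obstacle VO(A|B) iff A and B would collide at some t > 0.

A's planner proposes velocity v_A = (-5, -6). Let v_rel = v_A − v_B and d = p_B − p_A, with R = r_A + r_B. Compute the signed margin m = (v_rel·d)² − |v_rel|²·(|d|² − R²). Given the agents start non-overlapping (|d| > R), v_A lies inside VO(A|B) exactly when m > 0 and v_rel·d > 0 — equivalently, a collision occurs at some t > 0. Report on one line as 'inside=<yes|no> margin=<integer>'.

d = (-12, -7),  |d|² = 193;  R = 2+6 = 8,  c = 193−8² = 129
v_rel = (-6, -8),  |v_rel|² = 100;  v_rel·d = (-6)·(-12) + (-8)·(-7) = 128
100·t² − 256·t + 129 = 0  ⇒  m = 128² − 100·129 = 3484
m = 3484 > 0,  v_rel·d = 128 > 0  ⇒  inside

inside=yes margin=3484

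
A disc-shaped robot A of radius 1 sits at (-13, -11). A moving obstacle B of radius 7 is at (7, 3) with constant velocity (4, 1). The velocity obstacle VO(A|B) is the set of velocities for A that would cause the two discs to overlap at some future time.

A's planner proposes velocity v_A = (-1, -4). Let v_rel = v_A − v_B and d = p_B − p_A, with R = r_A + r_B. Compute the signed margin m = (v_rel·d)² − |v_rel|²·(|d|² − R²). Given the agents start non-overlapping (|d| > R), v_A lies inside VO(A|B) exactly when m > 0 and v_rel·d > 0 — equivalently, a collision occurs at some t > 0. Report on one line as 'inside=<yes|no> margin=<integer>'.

d = (20, 14),  |d|² = 596;  R = 1+7 = 8,  c = 596−8² = 532
v_rel = (-5, -5),  |v_rel|² = 50;  v_rel·d = (-5)·(20) + (-5)·(14) = -170
50·t² + 340·t + 532 = 0  ⇒  m = (-170)² − 50·532 = 2300
m = 2300 > 0,  v_rel·d = -170 < 0  ⇒  outside

inside=no margin=2300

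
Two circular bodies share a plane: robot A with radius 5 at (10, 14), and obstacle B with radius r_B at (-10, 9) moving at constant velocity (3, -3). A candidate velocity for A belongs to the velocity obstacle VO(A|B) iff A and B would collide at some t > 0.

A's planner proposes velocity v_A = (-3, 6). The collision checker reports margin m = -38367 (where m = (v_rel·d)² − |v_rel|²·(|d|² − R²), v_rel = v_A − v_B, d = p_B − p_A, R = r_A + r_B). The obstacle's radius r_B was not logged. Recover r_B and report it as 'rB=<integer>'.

m = -38367
d = (-20, -5);  v_rel = (-6, 9),  |v_rel|² = 117
v_rel×d = (-6)·(-5) − (9)·(-20) = 210
since m = R²·117 − 210²:  R² = (44100 + -38367) / 117 = 49
R = √49 = 7  ⇒  r_B = 7 − 5 = 2

rB=2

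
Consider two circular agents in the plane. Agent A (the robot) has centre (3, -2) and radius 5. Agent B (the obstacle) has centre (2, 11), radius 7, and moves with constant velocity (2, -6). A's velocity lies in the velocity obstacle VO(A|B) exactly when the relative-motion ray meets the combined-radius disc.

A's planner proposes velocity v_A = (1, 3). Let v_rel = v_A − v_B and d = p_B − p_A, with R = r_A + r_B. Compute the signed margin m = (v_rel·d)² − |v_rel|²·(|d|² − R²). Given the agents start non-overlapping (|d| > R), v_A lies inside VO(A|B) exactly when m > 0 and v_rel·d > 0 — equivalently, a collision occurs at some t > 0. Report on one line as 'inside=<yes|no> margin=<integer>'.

d = (-1, 13),  |d|² = 170;  R = 5+7 = 12,  c = 170−12² = 26
v_rel = (-1, 9),  |v_rel|² = 82;  v_rel·d = (-1)·(-1) + (9)·(13) = 118
82·t² − 236·t + 26 = 0  ⇒  m = 118² − 82·26 = 11792
m = 11792 > 0,  v_rel·d = 118 > 0  ⇒  inside

inside=yes margin=11792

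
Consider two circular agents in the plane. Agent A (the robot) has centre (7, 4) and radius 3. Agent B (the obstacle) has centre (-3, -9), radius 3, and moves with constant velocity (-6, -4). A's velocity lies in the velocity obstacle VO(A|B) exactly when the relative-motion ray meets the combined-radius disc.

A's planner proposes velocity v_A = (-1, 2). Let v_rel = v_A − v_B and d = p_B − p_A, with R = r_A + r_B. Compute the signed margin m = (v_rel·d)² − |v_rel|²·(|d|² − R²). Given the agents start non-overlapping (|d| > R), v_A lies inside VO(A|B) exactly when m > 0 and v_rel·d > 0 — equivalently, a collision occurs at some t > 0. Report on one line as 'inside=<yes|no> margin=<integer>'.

d = (-10, -13),  |d|² = 269;  R = 3+3 = 6,  c = 269−6² = 233
v_rel = (5, 6),  |v_rel|² = 61;  v_rel·d = (5)·(-10) + (6)·(-13) = -128
61·t² + 256·t + 233 = 0  ⇒  m = (-128)² − 61·233 = 2171
m = 2171 > 0,  v_rel·d = -128 < 0  ⇒  outside

inside=no margin=2171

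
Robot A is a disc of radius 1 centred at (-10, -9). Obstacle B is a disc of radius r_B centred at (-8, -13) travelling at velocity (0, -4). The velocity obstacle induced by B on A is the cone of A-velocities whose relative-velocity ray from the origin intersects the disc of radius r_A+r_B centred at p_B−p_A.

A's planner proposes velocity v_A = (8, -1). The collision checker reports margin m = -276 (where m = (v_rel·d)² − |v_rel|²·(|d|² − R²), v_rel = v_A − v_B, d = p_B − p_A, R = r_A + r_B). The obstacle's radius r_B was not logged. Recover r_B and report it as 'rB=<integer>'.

m = -276
d = (2, -4);  v_rel = (8, 3),  |v_rel|² = 73
v_rel×d = (8)·(-4) − (3)·(2) = -38
since m = R²·73 − (-38)²:  R² = (1444 + -276) / 73 = 16
R = √16 = 4  ⇒  r_B = 4 − 1 = 3

rB=3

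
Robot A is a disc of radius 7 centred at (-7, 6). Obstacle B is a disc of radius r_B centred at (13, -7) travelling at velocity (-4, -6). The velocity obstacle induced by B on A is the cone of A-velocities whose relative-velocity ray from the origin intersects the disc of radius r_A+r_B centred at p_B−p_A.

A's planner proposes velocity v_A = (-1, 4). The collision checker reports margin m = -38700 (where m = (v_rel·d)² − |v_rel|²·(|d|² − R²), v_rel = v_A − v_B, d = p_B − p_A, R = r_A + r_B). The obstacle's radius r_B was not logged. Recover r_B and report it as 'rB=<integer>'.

m = -38700
d = (20, -13);  v_rel = (3, 10),  |v_rel|² = 109
v_rel×d = (3)·(-13) − (10)·(20) = -239
since m = R²·109 − (-239)²:  R² = (57121 + -38700) / 109 = 169
R = √169 = 13  ⇒  r_B = 13 − 7 = 6

rB=6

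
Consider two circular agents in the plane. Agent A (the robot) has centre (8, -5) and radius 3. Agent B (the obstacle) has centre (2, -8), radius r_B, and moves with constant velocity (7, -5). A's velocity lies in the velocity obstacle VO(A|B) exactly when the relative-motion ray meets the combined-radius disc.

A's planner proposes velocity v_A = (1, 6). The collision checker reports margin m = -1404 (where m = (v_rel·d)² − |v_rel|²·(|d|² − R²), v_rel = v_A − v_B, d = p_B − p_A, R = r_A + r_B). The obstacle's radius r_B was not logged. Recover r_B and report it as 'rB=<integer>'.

m = -1404
d = (-6, -3);  v_rel = (-6, 11),  |v_rel|² = 157
v_rel×d = (-6)·(-3) − (11)·(-6) = 84
since m = R²·157 − 84²:  R² = (7056 + -1404) / 157 = 36
R = √36 = 6  ⇒  r_B = 6 − 3 = 3

rB=3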